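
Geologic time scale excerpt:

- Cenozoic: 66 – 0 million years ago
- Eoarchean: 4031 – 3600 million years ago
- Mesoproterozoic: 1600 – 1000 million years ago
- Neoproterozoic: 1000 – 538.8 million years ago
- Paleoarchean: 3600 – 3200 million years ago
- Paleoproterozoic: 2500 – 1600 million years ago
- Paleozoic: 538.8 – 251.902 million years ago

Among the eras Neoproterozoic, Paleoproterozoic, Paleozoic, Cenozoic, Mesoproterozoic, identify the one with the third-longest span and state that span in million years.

Neoproterozoic, 461.2 million years

Durations: Neoproterozoic 461.2; Paleoproterozoic 900; Paleozoic 286.898; Cenozoic 66; Mesoproterozoic 600 Myr.
Sorted longest-first: Paleoproterozoic (900), Mesoproterozoic (600), Neoproterozoic (461.2), Paleozoic (286.898), Cenozoic (66).
The third longest is Neoproterozoic at 461.2 Myr.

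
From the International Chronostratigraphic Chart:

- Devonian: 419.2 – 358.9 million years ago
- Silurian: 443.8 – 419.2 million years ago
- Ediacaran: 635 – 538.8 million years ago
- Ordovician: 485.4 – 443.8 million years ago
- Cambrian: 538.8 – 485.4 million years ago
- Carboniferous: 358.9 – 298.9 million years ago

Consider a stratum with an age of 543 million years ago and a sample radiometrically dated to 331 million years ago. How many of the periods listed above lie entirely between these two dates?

4

543 Ma sits inside the Ediacaran (635–538.8) and 331 Ma inside the Carboniferous (358.9–298.9); neither of those is wholly between the two dates.
The listed periods lying completely between them are Cambrian, Ordovician, Silurian, Devonian — 4 in all.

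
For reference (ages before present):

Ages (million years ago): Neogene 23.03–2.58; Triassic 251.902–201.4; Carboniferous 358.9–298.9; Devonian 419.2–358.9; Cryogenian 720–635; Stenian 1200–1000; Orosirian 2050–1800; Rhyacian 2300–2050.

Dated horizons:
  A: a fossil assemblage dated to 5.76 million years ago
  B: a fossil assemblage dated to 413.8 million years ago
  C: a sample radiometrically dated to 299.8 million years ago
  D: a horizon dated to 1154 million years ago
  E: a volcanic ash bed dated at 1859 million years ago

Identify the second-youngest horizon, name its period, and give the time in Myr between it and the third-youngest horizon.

C, in the Carboniferous; 114 million years to B

Smaller Ma means younger, so youngest first: A 5.76 < C 299.8 < B 413.8 < D 1154 < E 1859.
Counting 2 along gives C (299.8 Ma); the excerpt puts that inside the Carboniferous, 358.9–298.9 Ma.
Next in line is B (413.8 Ma), and 413.8 − 299.8 = 114 Myr.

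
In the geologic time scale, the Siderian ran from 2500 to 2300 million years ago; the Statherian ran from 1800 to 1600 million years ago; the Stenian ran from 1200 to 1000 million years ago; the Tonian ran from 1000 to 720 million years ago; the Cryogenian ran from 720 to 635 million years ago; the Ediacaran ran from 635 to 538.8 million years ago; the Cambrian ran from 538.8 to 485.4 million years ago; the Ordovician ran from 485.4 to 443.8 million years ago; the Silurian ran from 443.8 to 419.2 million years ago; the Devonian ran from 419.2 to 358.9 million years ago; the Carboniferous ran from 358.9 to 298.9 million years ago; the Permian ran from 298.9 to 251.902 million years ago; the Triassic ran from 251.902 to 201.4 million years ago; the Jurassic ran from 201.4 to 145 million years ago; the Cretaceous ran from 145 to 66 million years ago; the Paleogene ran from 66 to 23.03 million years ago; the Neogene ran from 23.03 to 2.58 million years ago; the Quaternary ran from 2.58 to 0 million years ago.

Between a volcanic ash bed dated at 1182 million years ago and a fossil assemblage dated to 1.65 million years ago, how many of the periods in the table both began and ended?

1182 Ma sits inside the Stenian (1200–1000) and 1.65 Ma inside the Quaternary (2.58–0); neither of those is wholly between the two dates.
The listed periods lying completely between them are Tonian, Cryogenian, Ediacaran, Cambrian, Ordovician, Silurian, Devonian, Carboniferous, Permian, Triassic, Jurassic, Cretaceous, Paleogene, Neogene — 14 in all.

14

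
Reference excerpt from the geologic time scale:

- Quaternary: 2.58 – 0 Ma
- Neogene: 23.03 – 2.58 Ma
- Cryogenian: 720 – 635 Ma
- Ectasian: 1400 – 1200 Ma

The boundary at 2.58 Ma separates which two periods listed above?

The Neogene ends at 2.58 Ma and the Quaternary begins at 2.58 Ma, so they share that boundary.

Neogene and Quaternary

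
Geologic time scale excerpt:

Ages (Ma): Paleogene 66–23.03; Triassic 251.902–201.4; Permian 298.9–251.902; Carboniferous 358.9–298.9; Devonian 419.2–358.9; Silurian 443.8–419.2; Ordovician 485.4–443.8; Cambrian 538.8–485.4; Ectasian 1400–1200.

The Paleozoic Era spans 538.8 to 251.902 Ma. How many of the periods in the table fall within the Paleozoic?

Periods inside 538.8–251.902 Ma: Cambrian, Ordovician, Silurian, Devonian, Carboniferous, Permian — 6 in total.

6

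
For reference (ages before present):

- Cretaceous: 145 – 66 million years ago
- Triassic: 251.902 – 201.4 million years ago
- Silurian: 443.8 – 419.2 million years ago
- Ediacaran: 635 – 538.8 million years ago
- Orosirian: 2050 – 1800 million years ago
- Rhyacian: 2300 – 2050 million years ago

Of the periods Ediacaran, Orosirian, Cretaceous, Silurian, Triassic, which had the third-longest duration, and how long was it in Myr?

Cretaceous, 79 million years

Durations: Ediacaran 96.2; Orosirian 250; Cretaceous 79; Silurian 24.6; Triassic 50.502 Myr.
Sorted longest-first: Orosirian (250), Ediacaran (96.2), Cretaceous (79), Triassic (50.502), Silurian (24.6).
The third longest is Cretaceous at 79 Myr.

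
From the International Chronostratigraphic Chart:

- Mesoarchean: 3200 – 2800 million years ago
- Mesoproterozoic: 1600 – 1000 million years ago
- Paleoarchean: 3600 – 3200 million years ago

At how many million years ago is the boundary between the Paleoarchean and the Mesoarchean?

The Paleoarchean ends and the Mesoarchean begins at 3200 million years ago.

3200 million years ago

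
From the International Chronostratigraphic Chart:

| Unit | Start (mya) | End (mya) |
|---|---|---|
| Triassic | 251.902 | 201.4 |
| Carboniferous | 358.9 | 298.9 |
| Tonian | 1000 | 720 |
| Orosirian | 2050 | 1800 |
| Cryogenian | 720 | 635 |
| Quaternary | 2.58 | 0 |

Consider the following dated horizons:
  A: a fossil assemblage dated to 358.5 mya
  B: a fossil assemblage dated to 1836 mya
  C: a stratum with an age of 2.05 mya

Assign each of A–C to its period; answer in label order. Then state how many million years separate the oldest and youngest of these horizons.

A: 358.5 Ma lies in 358.9–298.9 Ma, so Carboniferous.
B: 1836 Ma lies in 2050–1800 Ma, so Orosirian.
C: 2.05 Ma lies in 2.58–0 Ma, so Quaternary.
Oldest = 1836 Ma, youngest = 2.05 Ma → span 1833.95 Myr.

A — Carboniferous; B — Orosirian; C — Quaternary; span 1833.95 million years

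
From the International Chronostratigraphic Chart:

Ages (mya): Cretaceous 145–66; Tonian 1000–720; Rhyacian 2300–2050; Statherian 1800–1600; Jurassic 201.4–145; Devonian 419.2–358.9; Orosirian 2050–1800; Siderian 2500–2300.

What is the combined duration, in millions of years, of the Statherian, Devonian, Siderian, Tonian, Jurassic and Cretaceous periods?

875.7 million years

Duration is start − end for each: (1800 − 1600) + (419.2 − 358.9) + (2500 − 2300) + (1000 − 720) + (201.4 − 145) + (145 − 66).
That is 200 + 60.3 + 200 + 280 + 56.4 + 79, which totals 875.7 million years.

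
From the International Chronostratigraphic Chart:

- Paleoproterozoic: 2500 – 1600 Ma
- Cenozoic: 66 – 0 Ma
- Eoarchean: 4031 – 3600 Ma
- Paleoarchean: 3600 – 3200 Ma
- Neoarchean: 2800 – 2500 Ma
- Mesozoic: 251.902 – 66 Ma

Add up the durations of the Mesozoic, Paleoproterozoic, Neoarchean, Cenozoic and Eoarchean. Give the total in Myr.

1882.902 million years

Duration is start − end for each: (251.902 − 66) + (2500 − 1600) + (2800 − 2500) + (66 − 0) + (4031 − 3600).
That is 185.902 + 900 + 300 + 66 + 431, which totals 1882.902 million years.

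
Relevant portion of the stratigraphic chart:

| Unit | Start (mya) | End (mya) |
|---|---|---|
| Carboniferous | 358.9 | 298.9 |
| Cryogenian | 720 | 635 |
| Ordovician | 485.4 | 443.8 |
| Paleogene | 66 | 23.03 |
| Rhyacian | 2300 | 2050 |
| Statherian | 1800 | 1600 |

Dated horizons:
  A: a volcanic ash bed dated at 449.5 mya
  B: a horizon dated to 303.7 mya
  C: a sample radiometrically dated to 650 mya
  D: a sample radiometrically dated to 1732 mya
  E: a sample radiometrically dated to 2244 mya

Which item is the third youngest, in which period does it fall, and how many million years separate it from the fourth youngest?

Smaller Ma means younger, so youngest first: B 303.7 < A 449.5 < C 650 < D 1732 < E 2244.
Counting 3 along gives C (650 Ma); the excerpt puts that inside the Cryogenian, 720–635 Ma.
Next in line is D (1732 Ma), and 1732 − 650 = 1082 Myr.

C, in the Cryogenian; 1082 million years to D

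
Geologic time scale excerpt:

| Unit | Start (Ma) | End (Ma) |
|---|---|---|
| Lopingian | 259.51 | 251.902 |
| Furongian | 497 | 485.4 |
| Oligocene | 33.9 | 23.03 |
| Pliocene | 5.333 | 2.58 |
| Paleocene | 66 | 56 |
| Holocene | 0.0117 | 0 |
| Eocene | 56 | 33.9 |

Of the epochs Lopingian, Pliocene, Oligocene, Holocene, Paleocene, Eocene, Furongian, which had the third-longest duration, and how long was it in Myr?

Durations: Lopingian 7.608; Pliocene 2.753; Oligocene 10.87; Holocene 0.0117; Paleocene 10; Eocene 22.1; Furongian 11.6 Myr.
Sorted longest-first: Eocene (22.1), Furongian (11.6), Oligocene (10.87), Paleocene (10), Lopingian (7.608), Pliocene (2.753), Holocene (0.0117).
The third longest is Oligocene at 10.87 Myr.

Oligocene, 10.87 million years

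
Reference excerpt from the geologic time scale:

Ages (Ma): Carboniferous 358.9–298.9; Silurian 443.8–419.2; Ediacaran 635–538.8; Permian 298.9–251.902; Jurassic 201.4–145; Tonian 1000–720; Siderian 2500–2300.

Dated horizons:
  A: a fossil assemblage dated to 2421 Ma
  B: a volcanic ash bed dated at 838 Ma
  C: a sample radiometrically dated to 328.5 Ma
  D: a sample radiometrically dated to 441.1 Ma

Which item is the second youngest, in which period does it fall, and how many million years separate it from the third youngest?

Sorted youngest-first by Ma: C (328.5), D (441.1), B (838), A (2421).
The second youngest is D at 441.1 Ma, which lies in 443.8–419.2 Ma: the Silurian.
The third youngest is B at 838 Ma; separation = |441.1 − 838| = 396.9 Myr.

D, in the Silurian; 396.9 million years to B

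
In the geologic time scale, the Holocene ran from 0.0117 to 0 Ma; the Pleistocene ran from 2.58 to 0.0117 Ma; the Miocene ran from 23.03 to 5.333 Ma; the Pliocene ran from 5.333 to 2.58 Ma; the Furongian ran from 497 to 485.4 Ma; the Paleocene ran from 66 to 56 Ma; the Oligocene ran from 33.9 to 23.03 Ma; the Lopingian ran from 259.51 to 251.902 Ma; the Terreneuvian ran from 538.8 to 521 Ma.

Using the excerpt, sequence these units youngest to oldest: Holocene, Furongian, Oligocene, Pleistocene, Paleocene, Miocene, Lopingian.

Read off each span (Ma): Holocene 0.0117–0; Furongian 497–485.4; Oligocene 33.9–23.03; Pleistocene 2.58–0.0117; Paleocene 66–56; Miocene 23.03–5.333; Lopingian 259.51–251.902.
Larger Ma is older, so oldest→youngest is Furongian, Lopingian, Paleocene, Oligocene, Miocene, Pleistocene, Holocene; reverse it for youngest→oldest.

Holocene, then Pleistocene, then Miocene, then Oligocene, then Paleocene, then Lopingian, then Furongian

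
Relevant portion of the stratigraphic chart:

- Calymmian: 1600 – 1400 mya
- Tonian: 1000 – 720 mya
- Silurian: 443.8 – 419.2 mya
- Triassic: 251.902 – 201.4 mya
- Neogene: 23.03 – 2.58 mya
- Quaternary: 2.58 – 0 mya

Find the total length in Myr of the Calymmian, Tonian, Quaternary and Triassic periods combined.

Duration is start − end for each: (1600 − 1400) + (1000 − 720) + (2.58 − 0) + (251.902 − 201.4).
That is 200 + 280 + 2.58 + 50.502, which totals 533.082 million years.

533.082 million years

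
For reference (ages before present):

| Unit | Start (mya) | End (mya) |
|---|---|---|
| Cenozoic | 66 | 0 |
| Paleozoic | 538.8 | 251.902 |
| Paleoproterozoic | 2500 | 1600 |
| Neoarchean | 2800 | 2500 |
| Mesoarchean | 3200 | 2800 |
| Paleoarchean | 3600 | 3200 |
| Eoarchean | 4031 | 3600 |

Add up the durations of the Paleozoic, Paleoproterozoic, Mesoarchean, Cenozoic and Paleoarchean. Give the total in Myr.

Each duration: Paleozoic = 286.898; Paleoproterozoic = 900; Mesoarchean = 400; Cenozoic = 66; Paleoarchean = 400.
Sum: 286.898 + 900 + 400 + 66 + 400 = 2052.898 Myr.

2052.898 million years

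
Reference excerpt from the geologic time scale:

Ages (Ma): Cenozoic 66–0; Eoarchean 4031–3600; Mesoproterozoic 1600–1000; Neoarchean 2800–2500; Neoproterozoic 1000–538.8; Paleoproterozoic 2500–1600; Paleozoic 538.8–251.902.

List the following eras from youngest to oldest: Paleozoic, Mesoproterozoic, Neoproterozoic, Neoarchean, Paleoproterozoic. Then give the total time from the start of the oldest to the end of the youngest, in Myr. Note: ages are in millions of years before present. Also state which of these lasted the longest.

Paleozoic, Neoproterozoic, Mesoproterozoic, Paleoproterozoic, Neoarchean; total span 2548.098 Myr; longest is Paleoproterozoic

From the excerpt: Paleozoic 538.8–251.902; Mesoproterozoic 1600–1000; Neoproterozoic 1000–538.8; Neoarchean 2800–2500; Paleoproterozoic 2500–1600 (Ma).
Larger Ma is earlier, so the oldest is Neoarchean and the youngest is Paleozoic; youngest to oldest: Paleozoic, Neoproterozoic, Mesoproterozoic, Paleoproterozoic, Neoarchean.
Oldest start 2800 minus youngest end 251.902 gives 2548.098 Myr overall.
Individual lengths (start − end): Neoproterozoic 461.2; Neoarchean 300; Paleozoic 286.898; Mesoproterozoic 600; Paleoproterozoic 900. The largest is Paleoproterozoic at 900 Myr.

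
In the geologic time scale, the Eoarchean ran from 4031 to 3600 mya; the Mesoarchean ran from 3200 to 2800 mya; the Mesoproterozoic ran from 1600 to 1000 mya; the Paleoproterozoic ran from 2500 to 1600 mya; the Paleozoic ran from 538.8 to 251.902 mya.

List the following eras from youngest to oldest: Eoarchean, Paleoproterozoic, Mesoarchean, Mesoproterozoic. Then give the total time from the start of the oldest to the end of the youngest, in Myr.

Start ages (Ma): Eoarchean 4031, Mesoarchean 3200, Paleoproterozoic 2500, Mesoproterozoic 1600.
Ordered youngest to oldest: Mesoproterozoic, Paleoproterozoic, Mesoarchean, Eoarchean.
Span = 4031 − 1000 = 3031 Myr.

Mesoproterozoic, Paleoproterozoic, Mesoarchean, Eoarchean; total span 3031 Myr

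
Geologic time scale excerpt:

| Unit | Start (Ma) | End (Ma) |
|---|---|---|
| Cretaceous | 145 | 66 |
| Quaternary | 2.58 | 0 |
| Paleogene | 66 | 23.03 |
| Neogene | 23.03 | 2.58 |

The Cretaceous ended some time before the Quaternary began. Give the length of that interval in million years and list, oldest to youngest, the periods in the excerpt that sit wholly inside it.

63.42 million years; Paleogene, Neogene

The Cretaceous closes at 66 Ma and the Quaternary opens at 2.58 Ma, so the interval is 66 − 2.58 = 63.42 Myr.
A period fits inside if it starts at or after 66 Ma and ends at or before 2.58 Ma; oldest first that gives Paleogene, Neogene.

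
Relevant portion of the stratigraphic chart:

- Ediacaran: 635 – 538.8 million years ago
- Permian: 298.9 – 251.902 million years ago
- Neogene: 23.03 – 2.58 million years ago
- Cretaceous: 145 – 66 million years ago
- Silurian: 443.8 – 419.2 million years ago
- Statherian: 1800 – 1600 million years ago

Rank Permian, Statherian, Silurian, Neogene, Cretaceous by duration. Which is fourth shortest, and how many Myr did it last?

Cretaceous, 79 million years

Start − end for each: Permian 298.9 − 251.902 = 46.998; Statherian 1800 − 1600 = 200; Silurian 443.8 − 419.2 = 24.6; Neogene 23.03 − 2.58 = 20.45; Cretaceous 145 − 66 = 79.
Ranking these from shortest: Neogene < Silurian < Permian < Cretaceous < Statherian.
Position 4 in that ranking is Cretaceous, which lasted 79 Myr.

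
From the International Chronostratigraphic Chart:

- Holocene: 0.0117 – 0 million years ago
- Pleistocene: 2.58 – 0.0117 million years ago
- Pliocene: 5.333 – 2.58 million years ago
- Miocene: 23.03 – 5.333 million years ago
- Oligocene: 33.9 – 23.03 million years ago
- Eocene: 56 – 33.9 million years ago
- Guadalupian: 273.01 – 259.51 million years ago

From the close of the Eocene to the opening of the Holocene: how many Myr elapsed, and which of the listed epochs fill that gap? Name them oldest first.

33.8883 million years; Oligocene, Miocene, Pliocene, Pleistocene

End of Eocene = 33.9 Ma; start of Holocene = 0.0117 Ma.
Gap = 33.9 − 0.0117 = 33.8883 Myr.
Epochs wholly inside 33.9–0.0117 Ma: Oligocene (33.9–23.03), Miocene (23.03–5.333), Pliocene (5.333–2.58), Pleistocene (2.58–0.0117).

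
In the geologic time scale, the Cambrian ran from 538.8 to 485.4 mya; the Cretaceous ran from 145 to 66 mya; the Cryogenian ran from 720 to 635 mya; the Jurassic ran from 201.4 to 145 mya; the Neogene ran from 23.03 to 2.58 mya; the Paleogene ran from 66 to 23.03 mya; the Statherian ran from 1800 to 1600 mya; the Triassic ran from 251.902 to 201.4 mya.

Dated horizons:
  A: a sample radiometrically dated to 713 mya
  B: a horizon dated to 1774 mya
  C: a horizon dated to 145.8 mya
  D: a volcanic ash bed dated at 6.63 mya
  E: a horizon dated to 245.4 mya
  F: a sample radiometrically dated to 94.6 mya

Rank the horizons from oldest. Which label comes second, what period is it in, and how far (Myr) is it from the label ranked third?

A, in the Cryogenian; 467.6 million years to E

Sorted oldest-first by Ma: B (1774), A (713), E (245.4), C (145.8), F (94.6), D (6.63).
The second oldest is A at 713 Ma, which lies in 720–635 Ma: the Cryogenian.
The third oldest is E at 245.4 Ma; separation = |713 − 245.4| = 467.6 Myr.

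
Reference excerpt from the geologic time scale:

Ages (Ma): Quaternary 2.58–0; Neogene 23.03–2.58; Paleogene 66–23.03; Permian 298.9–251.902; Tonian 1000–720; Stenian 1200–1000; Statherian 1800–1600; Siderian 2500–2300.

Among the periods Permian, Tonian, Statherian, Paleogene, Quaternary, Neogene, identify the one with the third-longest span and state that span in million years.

Durations: Permian 46.998; Tonian 280; Statherian 200; Paleogene 42.97; Quaternary 2.58; Neogene 20.45 Myr.
Sorted longest-first: Tonian (280), Statherian (200), Permian (46.998), Paleogene (42.97), Neogene (20.45), Quaternary (2.58).
The third longest is Permian at 46.998 Myr.

Permian, 46.998 million years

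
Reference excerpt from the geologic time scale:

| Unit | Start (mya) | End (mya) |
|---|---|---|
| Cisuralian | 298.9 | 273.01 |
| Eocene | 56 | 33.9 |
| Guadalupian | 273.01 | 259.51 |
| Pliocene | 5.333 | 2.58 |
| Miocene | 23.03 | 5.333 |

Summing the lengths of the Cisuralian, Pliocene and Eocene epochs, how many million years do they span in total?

50.743 million years

Each duration: Cisuralian = 25.89; Pliocene = 2.753; Eocene = 22.1.
Sum: 25.89 + 2.753 + 22.1 = 50.743 Myr.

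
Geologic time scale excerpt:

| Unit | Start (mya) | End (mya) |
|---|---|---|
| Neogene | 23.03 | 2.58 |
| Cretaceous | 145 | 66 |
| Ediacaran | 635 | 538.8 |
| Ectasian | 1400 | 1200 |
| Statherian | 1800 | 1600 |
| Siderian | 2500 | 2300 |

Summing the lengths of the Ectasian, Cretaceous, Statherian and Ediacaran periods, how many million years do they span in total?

575.2 million years

Duration is start − end for each: (1400 − 1200) + (145 − 66) + (1800 − 1600) + (635 − 538.8).
That is 200 + 79 + 200 + 96.2, which totals 575.2 million years.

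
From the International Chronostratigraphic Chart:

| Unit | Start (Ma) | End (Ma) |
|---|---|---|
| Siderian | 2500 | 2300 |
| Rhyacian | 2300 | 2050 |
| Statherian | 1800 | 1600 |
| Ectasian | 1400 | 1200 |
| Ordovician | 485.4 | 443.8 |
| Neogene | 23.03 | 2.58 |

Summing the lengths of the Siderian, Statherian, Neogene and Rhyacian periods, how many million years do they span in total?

670.45 million years

Each duration: Siderian = 200; Statherian = 200; Neogene = 20.45; Rhyacian = 250.
Sum: 200 + 200 + 20.45 + 250 = 670.45 Myr.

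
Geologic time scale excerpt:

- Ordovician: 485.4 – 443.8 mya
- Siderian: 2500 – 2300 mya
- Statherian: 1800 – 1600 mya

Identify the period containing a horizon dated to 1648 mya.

Statherian

1648 Ma lies between 1800 and 1600 Ma, so it falls in the Statherian.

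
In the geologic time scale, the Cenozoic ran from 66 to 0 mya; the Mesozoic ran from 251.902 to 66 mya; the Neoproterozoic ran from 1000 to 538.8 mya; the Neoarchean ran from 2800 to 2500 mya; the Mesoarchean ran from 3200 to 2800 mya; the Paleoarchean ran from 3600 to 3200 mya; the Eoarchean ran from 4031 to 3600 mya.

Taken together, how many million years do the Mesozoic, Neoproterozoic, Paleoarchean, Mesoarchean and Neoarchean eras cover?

Duration is start − end for each: (251.902 − 66) + (1000 − 538.8) + (3600 − 3200) + (3200 − 2800) + (2800 − 2500).
That is 185.902 + 461.2 + 400 + 400 + 300, which totals 1747.102 million years.

1747.102 million years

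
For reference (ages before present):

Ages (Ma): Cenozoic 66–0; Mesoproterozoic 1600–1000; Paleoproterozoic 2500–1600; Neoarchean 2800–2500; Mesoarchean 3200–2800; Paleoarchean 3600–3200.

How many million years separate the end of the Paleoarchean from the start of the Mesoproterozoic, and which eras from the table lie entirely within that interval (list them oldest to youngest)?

The Paleoarchean closes at 3200 Ma and the Mesoproterozoic opens at 1600 Ma, so the interval is 3200 − 1600 = 1600 Myr.
An era fits inside if it starts at or after 3200 Ma and ends at or before 1600 Ma; oldest first that gives Mesoarchean, Neoarchean, Paleoproterozoic.

1600 million years; Mesoarchean, Neoarchean, Paleoproterozoic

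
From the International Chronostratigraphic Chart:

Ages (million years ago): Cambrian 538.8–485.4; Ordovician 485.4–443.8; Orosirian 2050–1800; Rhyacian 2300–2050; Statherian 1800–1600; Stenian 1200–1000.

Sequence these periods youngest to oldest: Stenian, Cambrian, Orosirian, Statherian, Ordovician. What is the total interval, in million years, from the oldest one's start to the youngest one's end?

Start ages (Ma): Orosirian 2050, Statherian 1800, Stenian 1200, Cambrian 538.8, Ordovician 485.4.
Ordered youngest to oldest: Ordovician, Cambrian, Stenian, Statherian, Orosirian.
Span = 2050 − 443.8 = 1606.2 Myr.

Ordovician → Cambrian → Stenian → Statherian → Orosirian; total span 1606.2 Myr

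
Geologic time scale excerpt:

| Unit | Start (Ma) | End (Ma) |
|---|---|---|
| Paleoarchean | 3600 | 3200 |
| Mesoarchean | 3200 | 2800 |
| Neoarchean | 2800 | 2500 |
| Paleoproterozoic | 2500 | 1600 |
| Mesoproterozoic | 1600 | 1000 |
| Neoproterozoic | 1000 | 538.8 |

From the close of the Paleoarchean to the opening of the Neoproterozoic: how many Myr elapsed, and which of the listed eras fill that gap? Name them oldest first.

End of Paleoarchean = 3200 Ma; start of Neoproterozoic = 1000 Ma.
Gap = 3200 − 1000 = 2200 Myr.
Eras wholly inside 3200–1000 Ma: Mesoarchean (3200–2800), Neoarchean (2800–2500), Paleoproterozoic (2500–1600), Mesoproterozoic (1600–1000).

2200 million years; Mesoarchean, Neoarchean, Paleoproterozoic, Mesoproterozoic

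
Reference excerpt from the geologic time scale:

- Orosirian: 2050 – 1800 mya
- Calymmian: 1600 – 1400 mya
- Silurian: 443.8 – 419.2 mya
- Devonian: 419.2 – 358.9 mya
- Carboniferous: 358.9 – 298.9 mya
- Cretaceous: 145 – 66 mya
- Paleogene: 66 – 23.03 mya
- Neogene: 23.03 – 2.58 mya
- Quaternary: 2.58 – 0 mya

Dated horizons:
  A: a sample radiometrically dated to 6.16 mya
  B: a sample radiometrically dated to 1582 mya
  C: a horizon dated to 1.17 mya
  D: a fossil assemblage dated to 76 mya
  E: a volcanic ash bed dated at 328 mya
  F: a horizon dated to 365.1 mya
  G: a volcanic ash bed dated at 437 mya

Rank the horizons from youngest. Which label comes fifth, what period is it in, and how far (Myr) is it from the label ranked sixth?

F, in the Devonian; 71.9 million years to G

Smaller Ma means younger, so youngest first: C 1.17 < A 6.16 < D 76 < E 328 < F 365.1 < G 437 < B 1582.
Counting 5 along gives F (365.1 Ma); the excerpt puts that inside the Devonian, 419.2–358.9 Ma.
Next in line is G (437 Ma), and 437 − 365.1 = 71.9 Myr.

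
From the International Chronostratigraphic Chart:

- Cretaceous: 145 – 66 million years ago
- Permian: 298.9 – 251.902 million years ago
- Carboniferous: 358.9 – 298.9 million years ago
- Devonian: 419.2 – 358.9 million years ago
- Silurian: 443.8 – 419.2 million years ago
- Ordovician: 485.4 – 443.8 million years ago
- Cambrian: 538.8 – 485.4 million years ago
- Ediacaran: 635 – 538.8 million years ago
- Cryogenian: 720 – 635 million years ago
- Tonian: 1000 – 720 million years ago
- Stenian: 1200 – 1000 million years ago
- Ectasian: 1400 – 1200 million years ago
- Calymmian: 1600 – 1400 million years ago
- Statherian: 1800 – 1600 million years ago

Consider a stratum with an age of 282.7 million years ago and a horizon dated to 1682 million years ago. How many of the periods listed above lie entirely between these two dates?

1682 Ma sits inside the Statherian (1800–1600) and 282.7 Ma inside the Permian (298.9–251.902); neither of those is wholly between the two dates.
The listed periods lying completely between them are Calymmian, Ectasian, Stenian, Tonian, Cryogenian, Ediacaran, Cambrian, Ordovician, Silurian, Devonian, Carboniferous — 11 in all.

11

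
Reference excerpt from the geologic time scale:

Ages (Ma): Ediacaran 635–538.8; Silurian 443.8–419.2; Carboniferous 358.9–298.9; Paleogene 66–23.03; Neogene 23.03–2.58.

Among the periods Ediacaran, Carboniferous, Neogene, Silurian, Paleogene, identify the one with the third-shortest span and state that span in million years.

Paleogene, 42.97 million years

Durations: Ediacaran 96.2; Carboniferous 60; Neogene 20.45; Silurian 24.6; Paleogene 42.97 Myr.
Sorted shortest-first: Neogene (20.45), Silurian (24.6), Paleogene (42.97), Carboniferous (60), Ediacaran (96.2).
The third shortest is Paleogene at 42.97 Myr.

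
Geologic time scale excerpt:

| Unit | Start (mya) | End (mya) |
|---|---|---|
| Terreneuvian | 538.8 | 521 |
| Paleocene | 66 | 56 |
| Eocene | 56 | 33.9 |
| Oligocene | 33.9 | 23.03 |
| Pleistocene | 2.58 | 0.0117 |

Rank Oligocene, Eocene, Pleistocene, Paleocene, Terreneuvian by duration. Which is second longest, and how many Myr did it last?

Start − end for each: Oligocene 33.9 − 23.03 = 10.87; Eocene 56 − 33.9 = 22.1; Pleistocene 2.58 − 0.0117 = 2.5683; Paleocene 66 − 56 = 10; Terreneuvian 538.8 − 521 = 17.8.
Ranking these from longest: Eocene > Terreneuvian > Oligocene > Paleocene > Pleistocene.
Position 2 in that ranking is Terreneuvian, which lasted 17.8 Myr.

Terreneuvian, 17.8 million years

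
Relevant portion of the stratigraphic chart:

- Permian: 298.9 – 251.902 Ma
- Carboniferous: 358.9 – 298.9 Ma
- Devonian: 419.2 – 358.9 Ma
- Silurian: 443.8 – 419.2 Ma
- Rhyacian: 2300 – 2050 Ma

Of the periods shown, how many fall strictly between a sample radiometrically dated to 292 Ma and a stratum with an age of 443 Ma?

2

443 Ma sits inside the Silurian (443.8–419.2) and 292 Ma inside the Permian (298.9–251.902); neither of those is wholly between the two dates.
The listed periods lying completely between them are Devonian, Carboniferous — 2 in all.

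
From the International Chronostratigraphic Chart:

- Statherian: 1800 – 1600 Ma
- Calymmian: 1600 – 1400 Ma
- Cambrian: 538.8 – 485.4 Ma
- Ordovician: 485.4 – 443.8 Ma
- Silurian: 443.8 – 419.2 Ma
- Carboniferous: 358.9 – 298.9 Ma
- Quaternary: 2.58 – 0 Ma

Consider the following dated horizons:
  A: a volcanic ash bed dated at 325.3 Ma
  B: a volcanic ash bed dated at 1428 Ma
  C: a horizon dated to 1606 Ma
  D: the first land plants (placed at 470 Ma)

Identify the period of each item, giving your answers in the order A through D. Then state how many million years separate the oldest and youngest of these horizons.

A — Carboniferous; B — Calymmian; C — Statherian; D — Ordovician; span 1280.7 million years

A: 325.3 Ma lies in 358.9–298.9 Ma, so Carboniferous.
B: 1428 Ma lies in 1600–1400 Ma, so Calymmian.
C: 1606 Ma lies in 1800–1600 Ma, so Statherian.
D: 470 Ma lies in 485.4–443.8 Ma, so Ordovician.
Oldest = 1606 Ma, youngest = 325.3 Ma → span 1280.7 Myr.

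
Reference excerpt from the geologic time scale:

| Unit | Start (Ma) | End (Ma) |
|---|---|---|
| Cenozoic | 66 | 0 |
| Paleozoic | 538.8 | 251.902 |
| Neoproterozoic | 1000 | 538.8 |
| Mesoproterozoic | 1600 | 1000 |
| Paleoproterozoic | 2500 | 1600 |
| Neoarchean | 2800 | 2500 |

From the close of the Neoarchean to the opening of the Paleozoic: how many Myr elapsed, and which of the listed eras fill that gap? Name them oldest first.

End of Neoarchean = 2500 Ma; start of Paleozoic = 538.8 Ma.
Gap = 2500 − 538.8 = 1961.2 Myr.
Eras wholly inside 2500–538.8 Ma: Paleoproterozoic (2500–1600), Mesoproterozoic (1600–1000), Neoproterozoic (1000–538.8).

1961.2 million years; Paleoproterozoic, Mesoproterozoic, Neoproterozoic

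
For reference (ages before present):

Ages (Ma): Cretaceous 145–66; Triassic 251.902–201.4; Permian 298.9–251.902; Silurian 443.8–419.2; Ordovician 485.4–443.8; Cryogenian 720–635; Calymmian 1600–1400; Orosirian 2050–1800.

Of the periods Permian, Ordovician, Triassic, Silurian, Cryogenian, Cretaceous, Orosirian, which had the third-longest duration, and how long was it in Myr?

Cretaceous, 79 million years

Durations: Permian 46.998; Ordovician 41.6; Triassic 50.502; Silurian 24.6; Cryogenian 85; Cretaceous 79; Orosirian 250 Myr.
Sorted longest-first: Orosirian (250), Cryogenian (85), Cretaceous (79), Triassic (50.502), Permian (46.998), Ordovician (41.6), Silurian (24.6).
The third longest is Cretaceous at 79 Myr.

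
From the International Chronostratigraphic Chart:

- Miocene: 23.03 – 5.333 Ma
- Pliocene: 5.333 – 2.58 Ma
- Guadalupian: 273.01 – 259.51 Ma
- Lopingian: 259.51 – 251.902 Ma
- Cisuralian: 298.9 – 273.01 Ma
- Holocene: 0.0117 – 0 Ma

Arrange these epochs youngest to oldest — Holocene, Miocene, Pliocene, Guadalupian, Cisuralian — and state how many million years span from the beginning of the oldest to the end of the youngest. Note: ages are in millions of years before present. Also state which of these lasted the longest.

From the excerpt: Holocene 0.0117–0; Miocene 23.03–5.333; Pliocene 5.333–2.58; Guadalupian 273.01–259.51; Cisuralian 298.9–273.01 (Ma).
Larger Ma is earlier, so the oldest is Cisuralian and the youngest is Holocene; youngest to oldest: Holocene, Pliocene, Miocene, Guadalupian, Cisuralian.
Oldest start 298.9 minus youngest end 0 gives 298.9 Myr overall.
Individual lengths (start − end): Holocene 0.0117; Cisuralian 25.89; Miocene 17.697; Guadalupian 13.5; Pliocene 2.753. The largest is Cisuralian at 25.89 Myr.

Holocene, Pliocene, Miocene, Guadalupian, Cisuralian; total span 298.9 Myr; longest is Cisuralian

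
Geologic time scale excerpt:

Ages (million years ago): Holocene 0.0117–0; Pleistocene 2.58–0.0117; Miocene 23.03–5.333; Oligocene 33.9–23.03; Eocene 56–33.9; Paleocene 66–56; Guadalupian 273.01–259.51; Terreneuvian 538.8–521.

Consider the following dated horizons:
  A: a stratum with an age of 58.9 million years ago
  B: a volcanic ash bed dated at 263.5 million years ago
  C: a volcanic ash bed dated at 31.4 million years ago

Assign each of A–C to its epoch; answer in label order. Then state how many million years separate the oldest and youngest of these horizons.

A — Paleocene; B — Guadalupian; C — Oligocene; span 232.1 million years

Match each age against the start–end ranges in the excerpt: A = 58.9 Ma → Paleocene (66–56); B = 263.5 Ma → Guadalupian (273.01–259.51); C = 31.4 Ma → Oligocene (33.9–23.03).
The largest age is 263.5 Ma and the smallest is 31.4 Ma; their difference is 232.1 Myr.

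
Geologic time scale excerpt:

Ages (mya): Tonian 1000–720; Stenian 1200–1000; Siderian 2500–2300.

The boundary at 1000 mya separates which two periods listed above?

The Stenian ends at 1000 mya and the Tonian begins at 1000 mya, so they share that boundary.

Stenian and Tonian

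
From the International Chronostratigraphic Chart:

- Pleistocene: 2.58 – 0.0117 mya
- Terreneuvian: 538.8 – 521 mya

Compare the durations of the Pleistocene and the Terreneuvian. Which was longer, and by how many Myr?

Pleistocene: 2.58 − 0.0117 = 2.5683 Myr.
Terreneuvian: 538.8 − 521 = 17.8 Myr.
Difference: 17.8 − 2.5683 = 15.2317 Myr, so the Terreneuvian was longer.

Terreneuvian, by 15.2317 million years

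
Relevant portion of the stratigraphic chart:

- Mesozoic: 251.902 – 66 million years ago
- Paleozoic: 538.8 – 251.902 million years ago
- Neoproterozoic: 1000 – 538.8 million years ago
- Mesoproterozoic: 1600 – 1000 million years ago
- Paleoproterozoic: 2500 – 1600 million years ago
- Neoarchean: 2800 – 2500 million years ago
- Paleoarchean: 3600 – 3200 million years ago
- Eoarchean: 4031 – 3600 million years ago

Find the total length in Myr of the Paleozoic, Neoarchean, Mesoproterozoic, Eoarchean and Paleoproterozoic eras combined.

Each duration: Paleozoic = 286.898; Neoarchean = 300; Mesoproterozoic = 600; Eoarchean = 431; Paleoproterozoic = 900.
Sum: 286.898 + 300 + 600 + 431 + 900 = 2517.898 Myr.

2517.898 million years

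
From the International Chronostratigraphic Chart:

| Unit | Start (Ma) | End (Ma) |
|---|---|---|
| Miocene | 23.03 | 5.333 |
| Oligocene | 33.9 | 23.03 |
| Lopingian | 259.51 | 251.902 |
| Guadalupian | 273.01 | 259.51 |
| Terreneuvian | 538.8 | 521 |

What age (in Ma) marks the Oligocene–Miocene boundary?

23.03 Ma

The Oligocene ends and the Miocene begins at 23.03 Ma.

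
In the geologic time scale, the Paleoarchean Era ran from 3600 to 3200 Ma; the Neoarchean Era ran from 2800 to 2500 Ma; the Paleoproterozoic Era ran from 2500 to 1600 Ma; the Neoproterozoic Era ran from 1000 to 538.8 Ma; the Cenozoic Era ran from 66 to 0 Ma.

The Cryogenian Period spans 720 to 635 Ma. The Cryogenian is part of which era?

The Cryogenian (720–635 Ma) lies entirely within 1000–538.8 Ma, the Neoproterozoic Era.

Neoproterozoic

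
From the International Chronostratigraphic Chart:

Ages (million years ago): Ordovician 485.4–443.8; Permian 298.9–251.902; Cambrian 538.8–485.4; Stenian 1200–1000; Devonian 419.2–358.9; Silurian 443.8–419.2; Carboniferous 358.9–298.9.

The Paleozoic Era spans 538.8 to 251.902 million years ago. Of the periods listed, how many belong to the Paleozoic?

6

Periods inside 538.8–251.902 Ma: Cambrian, Ordovician, Silurian, Devonian, Carboniferous, Permian — 6 in total.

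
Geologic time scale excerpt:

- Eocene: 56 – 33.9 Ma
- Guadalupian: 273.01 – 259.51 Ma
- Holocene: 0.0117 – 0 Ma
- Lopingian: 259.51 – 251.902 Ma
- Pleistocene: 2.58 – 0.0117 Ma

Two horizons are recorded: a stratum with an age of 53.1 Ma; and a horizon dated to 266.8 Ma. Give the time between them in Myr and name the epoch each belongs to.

Elapsed time: 266.8 − 53.1 = 213.7 Myr.
53.1 Ma lies within 56–33.9 Ma: Eocene.
266.8 Ma lies within 273.01–259.51 Ma: Guadalupian.

213.7 million years apart; the first in the Eocene, the second in the Guadalupian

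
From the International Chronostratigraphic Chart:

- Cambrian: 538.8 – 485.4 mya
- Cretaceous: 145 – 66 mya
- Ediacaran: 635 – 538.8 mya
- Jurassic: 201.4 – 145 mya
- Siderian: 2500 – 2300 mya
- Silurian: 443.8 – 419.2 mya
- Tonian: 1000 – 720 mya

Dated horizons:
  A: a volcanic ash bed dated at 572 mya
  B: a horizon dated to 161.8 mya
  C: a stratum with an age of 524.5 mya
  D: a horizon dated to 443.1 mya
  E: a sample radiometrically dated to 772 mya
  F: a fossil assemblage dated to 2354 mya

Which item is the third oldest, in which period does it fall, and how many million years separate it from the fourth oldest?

A, in the Ediacaran; 47.5 million years to C

Sorted oldest-first by Ma: F (2354), E (772), A (572), C (524.5), D (443.1), B (161.8).
The third oldest is A at 572 Ma, which lies in 635–538.8 Ma: the Ediacaran.
The fourth oldest is C at 524.5 Ma; separation = |572 − 524.5| = 47.5 Myr.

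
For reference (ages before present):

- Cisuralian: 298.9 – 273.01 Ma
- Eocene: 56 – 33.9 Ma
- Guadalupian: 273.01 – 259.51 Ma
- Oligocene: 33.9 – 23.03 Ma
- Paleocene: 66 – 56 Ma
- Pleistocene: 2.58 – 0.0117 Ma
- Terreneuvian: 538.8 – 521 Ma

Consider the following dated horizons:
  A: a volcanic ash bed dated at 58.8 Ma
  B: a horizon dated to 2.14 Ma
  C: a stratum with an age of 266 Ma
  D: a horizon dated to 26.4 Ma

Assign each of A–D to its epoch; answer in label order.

A — Paleocene; B — Pleistocene; C — Guadalupian; D — Oligocene

Match each age against the start–end ranges in the excerpt: A = 58.8 Ma → Paleocene (66–56); B = 2.14 Ma → Pleistocene (2.58–0.0117); C = 266 Ma → Guadalupian (273.01–259.51); D = 26.4 Ma → Oligocene (33.9–23.03).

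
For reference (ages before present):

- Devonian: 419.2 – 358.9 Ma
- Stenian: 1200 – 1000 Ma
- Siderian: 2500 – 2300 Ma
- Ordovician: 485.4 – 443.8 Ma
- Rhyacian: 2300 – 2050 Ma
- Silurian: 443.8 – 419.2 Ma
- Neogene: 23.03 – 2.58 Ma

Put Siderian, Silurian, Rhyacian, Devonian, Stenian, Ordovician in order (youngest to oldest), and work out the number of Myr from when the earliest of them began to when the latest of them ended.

From the excerpt: Siderian 2500–2300; Silurian 443.8–419.2; Rhyacian 2300–2050; Devonian 419.2–358.9; Stenian 1200–1000; Ordovician 485.4–443.8 (Ma).
Larger Ma is earlier, so the oldest is Siderian and the youngest is Devonian; youngest to oldest: Devonian, Silurian, Ordovician, Stenian, Rhyacian, Siderian.
Oldest start 2500 minus youngest end 358.9 gives 2141.1 Myr overall.

Devonian → Silurian → Ordovician → Stenian → Rhyacian → Siderian; total span 2141.1 Myr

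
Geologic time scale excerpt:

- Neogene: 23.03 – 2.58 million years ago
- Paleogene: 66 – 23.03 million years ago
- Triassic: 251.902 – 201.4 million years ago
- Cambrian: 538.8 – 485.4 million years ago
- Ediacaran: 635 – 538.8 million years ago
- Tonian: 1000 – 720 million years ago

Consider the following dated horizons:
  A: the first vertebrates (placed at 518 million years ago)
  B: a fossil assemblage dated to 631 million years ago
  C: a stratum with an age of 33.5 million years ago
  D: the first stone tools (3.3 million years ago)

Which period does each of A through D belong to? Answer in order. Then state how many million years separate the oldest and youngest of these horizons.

Match each age against the start–end ranges in the excerpt: A = 518 Ma → Cambrian (538.8–485.4); B = 631 Ma → Ediacaran (635–538.8); C = 33.5 Ma → Paleogene (66–23.03); D = 3.3 Ma → Neogene (23.03–2.58).
The largest age is 631 Ma and the smallest is 3.3 Ma; their difference is 627.7 Myr.

A — Cambrian; B — Ediacaran; C — Paleogene; D — Neogene; span 627.7 million years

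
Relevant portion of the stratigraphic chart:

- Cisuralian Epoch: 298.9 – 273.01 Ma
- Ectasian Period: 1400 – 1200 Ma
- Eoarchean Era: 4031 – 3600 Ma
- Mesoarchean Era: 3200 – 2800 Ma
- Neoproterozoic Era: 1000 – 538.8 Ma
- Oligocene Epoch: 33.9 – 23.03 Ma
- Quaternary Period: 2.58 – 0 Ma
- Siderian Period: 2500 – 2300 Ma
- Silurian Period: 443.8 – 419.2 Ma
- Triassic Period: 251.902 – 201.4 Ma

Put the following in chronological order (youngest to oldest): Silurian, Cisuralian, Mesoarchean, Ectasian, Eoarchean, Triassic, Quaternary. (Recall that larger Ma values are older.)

Quaternary → Triassic → Cisuralian → Silurian → Ectasian → Mesoarchean → Eoarchean

Sorting by start age (ascending Ma, since larger Ma = older): Quaternary start 2.58, Triassic start 251.902, Cisuralian start 298.9, Silurian start 443.8, Ectasian start 1400, Mesoarchean start 3200, Eoarchean start 4031.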